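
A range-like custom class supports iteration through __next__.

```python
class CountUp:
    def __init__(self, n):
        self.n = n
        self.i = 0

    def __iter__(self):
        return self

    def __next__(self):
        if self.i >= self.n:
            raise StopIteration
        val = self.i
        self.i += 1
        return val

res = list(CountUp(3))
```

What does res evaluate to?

Step 1: CountUp(3) creates an iterator counting 0 to 2.
Step 2: list() consumes all values: [0, 1, 2].
Therefore res = [0, 1, 2].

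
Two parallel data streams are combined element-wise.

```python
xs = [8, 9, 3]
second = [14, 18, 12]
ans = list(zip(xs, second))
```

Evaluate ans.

Step 1: zip pairs elements at same index:
  Index 0: (8, 14)
  Index 1: (9, 18)
  Index 2: (3, 12)
Therefore ans = [(8, 14), (9, 18), (3, 12)].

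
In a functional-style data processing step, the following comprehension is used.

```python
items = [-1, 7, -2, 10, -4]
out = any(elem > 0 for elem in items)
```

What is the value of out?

Step 1: Check elem > 0 for each element in [-1, 7, -2, 10, -4]:
  -1 > 0: False
  7 > 0: True
  -2 > 0: False
  10 > 0: True
  -4 > 0: False
Step 2: any() returns True.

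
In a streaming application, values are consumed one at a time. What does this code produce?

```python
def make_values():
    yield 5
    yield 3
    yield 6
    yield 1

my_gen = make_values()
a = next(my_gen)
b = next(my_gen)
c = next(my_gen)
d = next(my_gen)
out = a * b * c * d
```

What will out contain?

Step 1: Create generator and consume all values:
  a = next(my_gen) = 5
  b = next(my_gen) = 3
  c = next(my_gen) = 6
  d = next(my_gen) = 1
Step 2: out = 5 * 3 * 6 * 1 = 90.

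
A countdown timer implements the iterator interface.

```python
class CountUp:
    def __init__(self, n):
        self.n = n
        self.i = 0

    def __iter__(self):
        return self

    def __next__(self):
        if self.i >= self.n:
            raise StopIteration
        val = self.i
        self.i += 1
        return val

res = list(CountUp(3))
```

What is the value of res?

Step 1: CountUp(3) creates an iterator counting 0 to 2.
Step 2: list() consumes all values: [0, 1, 2].
Therefore res = [0, 1, 2].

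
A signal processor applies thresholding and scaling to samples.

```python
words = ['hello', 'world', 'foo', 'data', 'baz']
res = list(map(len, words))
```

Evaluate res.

Step 1: Map len() to each word:
  'hello' -> 5
  'world' -> 5
  'foo' -> 3
  'data' -> 4
  'baz' -> 3
Therefore res = [5, 5, 3, 4, 3].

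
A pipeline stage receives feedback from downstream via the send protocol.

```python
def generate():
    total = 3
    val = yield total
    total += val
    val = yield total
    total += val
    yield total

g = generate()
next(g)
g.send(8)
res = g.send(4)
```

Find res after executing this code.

Step 1: next() -> yield total=3.
Step 2: send(8) -> val=8, total = 3+8 = 11, yield 11.
Step 3: send(4) -> val=4, total = 11+4 = 15, yield 15.
Therefore res = 15.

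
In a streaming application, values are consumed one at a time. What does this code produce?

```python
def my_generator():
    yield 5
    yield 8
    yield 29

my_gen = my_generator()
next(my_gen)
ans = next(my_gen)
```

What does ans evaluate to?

Step 1: my_generator() creates a generator.
Step 2: next(my_gen) yields 5 (consumed and discarded).
Step 3: next(my_gen) yields 8, assigned to ans.
Therefore ans = 8.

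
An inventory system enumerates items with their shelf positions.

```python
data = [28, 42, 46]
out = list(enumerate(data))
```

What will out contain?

Step 1: enumerate pairs each element with its index:
  (0, 28)
  (1, 42)
  (2, 46)
Therefore out = [(0, 28), (1, 42), (2, 46)].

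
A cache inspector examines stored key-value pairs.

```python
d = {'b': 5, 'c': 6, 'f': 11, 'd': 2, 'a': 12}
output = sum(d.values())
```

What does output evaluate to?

Step 1: d.values() = [5, 6, 11, 2, 12].
Step 2: sum = 36.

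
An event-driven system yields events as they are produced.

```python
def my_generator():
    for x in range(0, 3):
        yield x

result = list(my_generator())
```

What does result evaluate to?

Step 1: The generator yields each value from range(0, 3).
Step 2: list() consumes all yields: [0, 1, 2].
Therefore result = [0, 1, 2].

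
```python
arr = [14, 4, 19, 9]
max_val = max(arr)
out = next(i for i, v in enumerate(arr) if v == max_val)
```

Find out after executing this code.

Step 1: max([14, 4, 19, 9]) = 19.
Step 2: Find first index where value == 19:
  Index 0: 14 != 19
  Index 1: 4 != 19
  Index 2: 19 == 19, found!
Therefore out = 2.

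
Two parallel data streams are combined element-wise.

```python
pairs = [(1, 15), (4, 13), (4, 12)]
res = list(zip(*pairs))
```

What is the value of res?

Step 1: zip(*pairs) transposes: unzips [(1, 15), (4, 13), (4, 12)] into separate sequences.
Step 2: First elements: (1, 4, 4), second elements: (15, 13, 12).
Therefore res = [(1, 4, 4), (15, 13, 12)].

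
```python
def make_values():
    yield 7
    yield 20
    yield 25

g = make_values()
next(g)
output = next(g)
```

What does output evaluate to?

Step 1: make_values() creates a generator.
Step 2: next(g) yields 7 (consumed and discarded).
Step 3: next(g) yields 20, assigned to output.
Therefore output = 20.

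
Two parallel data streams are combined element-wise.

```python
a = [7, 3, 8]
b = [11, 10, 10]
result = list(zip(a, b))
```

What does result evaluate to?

Step 1: zip pairs elements at same index:
  Index 0: (7, 11)
  Index 1: (3, 10)
  Index 2: (8, 10)
Therefore result = [(7, 11), (3, 10), (8, 10)].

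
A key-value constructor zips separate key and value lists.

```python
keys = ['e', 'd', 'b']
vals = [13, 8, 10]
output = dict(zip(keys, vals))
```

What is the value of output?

Step 1: zip pairs keys with values:
  'e' -> 13
  'd' -> 8
  'b' -> 10
Therefore output = {'e': 13, 'd': 8, 'b': 10}.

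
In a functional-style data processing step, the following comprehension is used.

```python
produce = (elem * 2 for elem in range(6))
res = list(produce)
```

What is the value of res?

Step 1: For each elem in range(6), compute elem*2:
  elem=0: 0*2 = 0
  elem=1: 1*2 = 2
  elem=2: 2*2 = 4
  elem=3: 3*2 = 6
  elem=4: 4*2 = 8
  elem=5: 5*2 = 10
Therefore res = [0, 2, 4, 6, 8, 10].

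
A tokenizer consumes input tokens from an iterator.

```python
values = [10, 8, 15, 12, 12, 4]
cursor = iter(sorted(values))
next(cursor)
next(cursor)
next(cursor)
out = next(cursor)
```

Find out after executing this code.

Step 1: sorted([10, 8, 15, 12, 12, 4]) = [4, 8, 10, 12, 12, 15].
Step 2: Create iterator and skip 3 elements.
Step 3: next() returns 12.
Therefore out = 12.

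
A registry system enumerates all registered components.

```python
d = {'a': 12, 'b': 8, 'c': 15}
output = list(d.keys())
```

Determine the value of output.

Step 1: d.keys() returns the dictionary keys in insertion order.
Therefore output = ['a', 'b', 'c'].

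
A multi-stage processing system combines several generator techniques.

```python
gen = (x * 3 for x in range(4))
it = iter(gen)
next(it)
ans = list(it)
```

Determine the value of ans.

Step 1: Generator produces [0, 3, 6, 9].
Step 2: next(it) consumes first element (0).
Step 3: list(it) collects remaining: [3, 6, 9].
Therefore ans = [3, 6, 9].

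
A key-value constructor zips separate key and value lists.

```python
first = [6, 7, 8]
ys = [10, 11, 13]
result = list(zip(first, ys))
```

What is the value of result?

Step 1: zip pairs elements at same index:
  Index 0: (6, 10)
  Index 1: (7, 11)
  Index 2: (8, 13)
Therefore result = [(6, 10), (7, 11), (8, 13)].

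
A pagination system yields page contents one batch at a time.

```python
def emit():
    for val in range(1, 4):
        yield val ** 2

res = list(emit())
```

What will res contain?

Step 1: For each val in range(1, 4), yield val**2:
  val=1: yield 1**2 = 1
  val=2: yield 2**2 = 4
  val=3: yield 3**2 = 9
Therefore res = [1, 4, 9].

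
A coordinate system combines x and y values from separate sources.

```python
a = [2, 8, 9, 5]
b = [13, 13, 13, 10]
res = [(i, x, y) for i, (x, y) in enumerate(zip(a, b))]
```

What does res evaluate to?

Step 1: enumerate(zip(a, b)) gives index with paired elements:
  i=0: (2, 13)
  i=1: (8, 13)
  i=2: (9, 13)
  i=3: (5, 10)
Therefore res = [(0, 2, 13), (1, 8, 13), (2, 9, 13), (3, 5, 10)].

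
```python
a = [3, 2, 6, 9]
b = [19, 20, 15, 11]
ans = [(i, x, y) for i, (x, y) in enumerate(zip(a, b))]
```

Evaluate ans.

Step 1: enumerate(zip(a, b)) gives index with paired elements:
  i=0: (3, 19)
  i=1: (2, 20)
  i=2: (6, 15)
  i=3: (9, 11)
Therefore ans = [(0, 3, 19), (1, 2, 20), (2, 6, 15), (3, 9, 11)].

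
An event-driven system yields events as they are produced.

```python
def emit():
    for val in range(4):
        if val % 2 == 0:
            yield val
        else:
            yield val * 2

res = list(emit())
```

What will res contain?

Step 1: For each val in range(4), yield val if even, else val*2:
  val=0 (even): yield 0
  val=1 (odd): yield 1*2 = 2
  val=2 (even): yield 2
  val=3 (odd): yield 3*2 = 6
Therefore res = [0, 2, 2, 6].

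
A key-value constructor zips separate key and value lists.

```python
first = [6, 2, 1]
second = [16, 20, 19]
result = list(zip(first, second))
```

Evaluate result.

Step 1: zip pairs elements at same index:
  Index 0: (6, 16)
  Index 1: (2, 20)
  Index 2: (1, 19)
Therefore result = [(6, 16), (2, 20), (1, 19)].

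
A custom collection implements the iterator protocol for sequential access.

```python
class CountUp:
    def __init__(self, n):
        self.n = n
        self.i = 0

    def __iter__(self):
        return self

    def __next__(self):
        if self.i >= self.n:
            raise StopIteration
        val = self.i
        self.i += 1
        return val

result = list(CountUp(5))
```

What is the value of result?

Step 1: CountUp(5) creates an iterator counting 0 to 4.
Step 2: list() consumes all values: [0, 1, 2, 3, 4].
Therefore result = [0, 1, 2, 3, 4].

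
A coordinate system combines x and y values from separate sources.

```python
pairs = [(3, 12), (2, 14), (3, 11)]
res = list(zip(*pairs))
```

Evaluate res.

Step 1: zip(*pairs) transposes: unzips [(3, 12), (2, 14), (3, 11)] into separate sequences.
Step 2: First elements: (3, 2, 3), second elements: (12, 14, 11).
Therefore res = [(3, 2, 3), (12, 14, 11)].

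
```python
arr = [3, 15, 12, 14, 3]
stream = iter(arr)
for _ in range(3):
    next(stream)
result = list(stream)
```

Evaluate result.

Step 1: Create iterator over [3, 15, 12, 14, 3].
Step 2: Advance 3 positions (consuming [3, 15, 12]).
Step 3: list() collects remaining elements: [14, 3].
Therefore result = [14, 3].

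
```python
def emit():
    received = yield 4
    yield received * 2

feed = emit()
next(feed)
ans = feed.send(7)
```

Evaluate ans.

Step 1: next(feed) advances to first yield, producing 4.
Step 2: send(7) resumes, received = 7.
Step 3: yield received * 2 = 7 * 2 = 14.
Therefore ans = 14.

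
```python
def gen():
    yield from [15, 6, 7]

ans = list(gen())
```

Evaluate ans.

Step 1: yield from delegates to the iterable, yielding each element.
Step 2: Collected values: [15, 6, 7].
Therefore ans = [15, 6, 7].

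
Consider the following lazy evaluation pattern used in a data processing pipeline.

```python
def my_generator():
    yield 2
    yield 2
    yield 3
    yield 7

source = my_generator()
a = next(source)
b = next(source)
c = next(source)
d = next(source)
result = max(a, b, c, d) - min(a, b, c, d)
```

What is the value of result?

Step 1: Create generator and consume all values:
  a = next(source) = 2
  b = next(source) = 2
  c = next(source) = 3
  d = next(source) = 7
Step 2: max = 7, min = 2, result = 7 - 2 = 5.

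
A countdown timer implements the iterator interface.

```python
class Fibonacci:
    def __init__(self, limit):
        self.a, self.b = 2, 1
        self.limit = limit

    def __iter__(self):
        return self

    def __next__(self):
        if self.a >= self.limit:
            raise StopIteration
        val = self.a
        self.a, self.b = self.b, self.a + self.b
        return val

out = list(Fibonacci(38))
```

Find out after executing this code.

Step 1: Fibonacci-like sequence (a=2, b=1) until >= 38:
  Yield 2, then a,b = 1,3
  Yield 1, then a,b = 3,4
  Yield 3, then a,b = 4,7
  Yield 4, then a,b = 7,11
  Yield 7, then a,b = 11,18
  Yield 11, then a,b = 18,29
  Yield 18, then a,b = 29,47
  Yield 29, then a,b = 47,76
Step 2: 47 >= 38, stop.
Therefore out = [2, 1, 3, 4, 7, 11, 18, 29].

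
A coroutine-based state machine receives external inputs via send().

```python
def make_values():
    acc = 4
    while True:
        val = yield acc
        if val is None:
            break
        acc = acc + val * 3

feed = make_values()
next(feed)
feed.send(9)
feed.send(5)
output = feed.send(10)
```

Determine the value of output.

Step 1: next() -> yield acc=4.
Step 2: send(9) -> val=9, acc = 4 + 9*3 = 31, yield 31.
Step 3: send(5) -> val=5, acc = 31 + 5*3 = 46, yield 46.
Step 4: send(10) -> val=10, acc = 46 + 10*3 = 76, yield 76.
Therefore output = 76.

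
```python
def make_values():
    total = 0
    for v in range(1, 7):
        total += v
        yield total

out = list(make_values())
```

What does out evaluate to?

Step 1: Generator accumulates running sum:
  v=1: total = 1, yield 1
  v=2: total = 3, yield 3
  v=3: total = 6, yield 6
  v=4: total = 10, yield 10
  v=5: total = 15, yield 15
  v=6: total = 21, yield 21
Therefore out = [1, 3, 6, 10, 15, 21].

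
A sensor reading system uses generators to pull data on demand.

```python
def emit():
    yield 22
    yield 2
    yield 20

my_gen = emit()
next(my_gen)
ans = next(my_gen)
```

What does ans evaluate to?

Step 1: emit() creates a generator.
Step 2: next(my_gen) yields 22 (consumed and discarded).
Step 3: next(my_gen) yields 2, assigned to ans.
Therefore ans = 2.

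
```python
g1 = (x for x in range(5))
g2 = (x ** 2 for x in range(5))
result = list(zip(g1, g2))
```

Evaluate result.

Step 1: g1 produces [0, 1, 2, 3, 4].
Step 2: g2 produces [0, 1, 4, 9, 16].
Step 3: zip pairs them: [(0, 0), (1, 1), (2, 4), (3, 9), (4, 16)].
Therefore result = [(0, 0), (1, 1), (2, 4), (3, 9), (4, 16)].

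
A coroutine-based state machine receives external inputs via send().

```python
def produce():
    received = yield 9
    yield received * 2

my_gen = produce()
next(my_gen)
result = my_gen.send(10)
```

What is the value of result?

Step 1: next(my_gen) advances to first yield, producing 9.
Step 2: send(10) resumes, received = 10.
Step 3: yield received * 2 = 10 * 2 = 20.
Therefore result = 20.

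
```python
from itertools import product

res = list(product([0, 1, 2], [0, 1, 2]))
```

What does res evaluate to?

Step 1: product([0, 1, 2], [0, 1, 2]) gives all pairs:
  (0, 0)
  (0, 1)
  (0, 2)
  (1, 0)
  (1, 1)
  (1, 2)
  (2, 0)
  (2, 1)
  (2, 2)
Therefore res = [(0, 0), (0, 1), (0, 2), (1, 0), (1, 1), (1, 2), (2, 0), (2, 1), (2, 2)].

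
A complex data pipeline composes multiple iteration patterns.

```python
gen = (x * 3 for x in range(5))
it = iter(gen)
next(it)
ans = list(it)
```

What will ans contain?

Step 1: Generator produces [0, 3, 6, 9, 12].
Step 2: next(it) consumes first element (0).
Step 3: list(it) collects remaining: [3, 6, 9, 12].
Therefore ans = [3, 6, 9, 12].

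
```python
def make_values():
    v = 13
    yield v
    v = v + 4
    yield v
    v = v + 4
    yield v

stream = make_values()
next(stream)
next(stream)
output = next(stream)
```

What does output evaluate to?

Step 1: Trace through generator execution:
  Yield 1: v starts at 13, yield 13
  Yield 2: v = 13 + 4 = 17, yield 17
  Yield 3: v = 17 + 4 = 21, yield 21
Step 2: First next() gets 13, second next() gets the second value, third next() yields 21.
Therefore output = 21.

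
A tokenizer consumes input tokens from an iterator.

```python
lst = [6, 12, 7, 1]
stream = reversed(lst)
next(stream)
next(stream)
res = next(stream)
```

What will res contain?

Step 1: reversed([6, 12, 7, 1]) gives iterator: [1, 7, 12, 6].
Step 2: First next() = 1, second next() = 7.
Step 3: Third next() = 12.
Therefore res = 12.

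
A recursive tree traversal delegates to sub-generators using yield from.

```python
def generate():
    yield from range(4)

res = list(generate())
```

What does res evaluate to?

Step 1: yield from delegates to the iterable, yielding each element.
Step 2: Collected values: [0, 1, 2, 3].
Therefore res = [0, 1, 2, 3].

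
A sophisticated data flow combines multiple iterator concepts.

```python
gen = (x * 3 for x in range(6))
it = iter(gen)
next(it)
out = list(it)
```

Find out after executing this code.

Step 1: Generator produces [0, 3, 6, 9, 12, 15].
Step 2: next(it) consumes first element (0).
Step 3: list(it) collects remaining: [3, 6, 9, 12, 15].
Therefore out = [3, 6, 9, 12, 15].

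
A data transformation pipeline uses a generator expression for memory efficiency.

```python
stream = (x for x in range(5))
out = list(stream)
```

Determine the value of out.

Step 1: Generator expression iterates range(5): [0, 1, 2, 3, 4].
Step 2: list() collects all values.
Therefore out = [0, 1, 2, 3, 4].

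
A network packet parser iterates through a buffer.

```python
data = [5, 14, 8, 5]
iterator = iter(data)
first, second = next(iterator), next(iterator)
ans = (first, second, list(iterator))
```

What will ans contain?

Step 1: Create iterator over [5, 14, 8, 5].
Step 2: first = 5, second = 14.
Step 3: Remaining elements: [8, 5].
Therefore ans = (5, 14, [8, 5]).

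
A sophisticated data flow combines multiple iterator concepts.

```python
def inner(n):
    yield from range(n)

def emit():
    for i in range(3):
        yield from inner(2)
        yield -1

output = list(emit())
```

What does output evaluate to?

Step 1: For each i in range(3):
  i=0: yield from inner(2) -> [0, 1], then yield -1
  i=1: yield from inner(2) -> [0, 1], then yield -1
  i=2: yield from inner(2) -> [0, 1], then yield -1
Therefore output = [0, 1, -1, 0, 1, -1, 0, 1, -1].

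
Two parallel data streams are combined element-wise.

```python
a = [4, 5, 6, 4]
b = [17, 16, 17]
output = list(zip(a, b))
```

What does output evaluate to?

Step 1: zip stops at shortest (len(a)=4, len(b)=3):
  Index 0: (4, 17)
  Index 1: (5, 16)
  Index 2: (6, 17)
Step 2: Last element of a (4) has no pair, dropped.
Therefore output = [(4, 17), (5, 16), (6, 17)].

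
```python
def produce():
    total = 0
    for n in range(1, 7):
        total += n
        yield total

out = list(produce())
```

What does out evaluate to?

Step 1: Generator accumulates running sum:
  n=1: total = 1, yield 1
  n=2: total = 3, yield 3
  n=3: total = 6, yield 6
  n=4: total = 10, yield 10
  n=5: total = 15, yield 15
  n=6: total = 21, yield 21
Therefore out = [1, 3, 6, 10, 15, 21].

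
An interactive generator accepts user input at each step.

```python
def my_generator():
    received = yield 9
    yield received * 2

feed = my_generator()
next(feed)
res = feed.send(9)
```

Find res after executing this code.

Step 1: next(feed) advances to first yield, producing 9.
Step 2: send(9) resumes, received = 9.
Step 3: yield received * 2 = 9 * 2 = 18.
Therefore res = 18.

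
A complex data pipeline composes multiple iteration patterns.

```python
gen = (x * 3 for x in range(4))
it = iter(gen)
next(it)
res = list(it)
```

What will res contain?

Step 1: Generator produces [0, 3, 6, 9].
Step 2: next(it) consumes first element (0).
Step 3: list(it) collects remaining: [3, 6, 9].
Therefore res = [3, 6, 9].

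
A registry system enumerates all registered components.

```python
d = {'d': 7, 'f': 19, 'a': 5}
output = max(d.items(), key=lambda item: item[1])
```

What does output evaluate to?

Step 1: Find item with maximum value:
  ('d', 7)
  ('f', 19)
  ('a', 5)
Step 2: Maximum value is 19 at key 'f'.
Therefore output = ('f', 19).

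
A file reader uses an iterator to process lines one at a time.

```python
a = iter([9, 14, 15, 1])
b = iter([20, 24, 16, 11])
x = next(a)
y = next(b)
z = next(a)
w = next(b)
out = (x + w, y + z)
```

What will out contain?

Step 1: a iterates [9, 14, 15, 1], b iterates [20, 24, 16, 11].
Step 2: x = next(a) = 9, y = next(b) = 20.
Step 3: z = next(a) = 14, w = next(b) = 24.
Step 4: out = (9 + 24, 20 + 14) = (33, 34).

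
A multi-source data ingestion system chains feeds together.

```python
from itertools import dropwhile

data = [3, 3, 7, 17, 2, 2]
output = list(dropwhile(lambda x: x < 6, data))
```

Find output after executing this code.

Step 1: dropwhile drops elements while < 6:
  3 < 6: dropped
  3 < 6: dropped
  7: kept (dropping stopped)
Step 2: Remaining elements kept regardless of condition.
Therefore output = [7, 17, 2, 2].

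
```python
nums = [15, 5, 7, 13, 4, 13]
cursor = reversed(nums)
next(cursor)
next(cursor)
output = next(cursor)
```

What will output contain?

Step 1: reversed([15, 5, 7, 13, 4, 13]) gives iterator: [13, 4, 13, 7, 5, 15].
Step 2: First next() = 13, second next() = 4.
Step 3: Third next() = 13.
Therefore output = 13.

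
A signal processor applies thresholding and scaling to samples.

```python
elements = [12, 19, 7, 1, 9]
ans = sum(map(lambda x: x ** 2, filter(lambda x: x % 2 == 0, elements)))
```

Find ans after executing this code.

Step 1: Filter even numbers from [12, 19, 7, 1, 9]: [12]
Step 2: Square each: [144]
Step 3: Sum = 144.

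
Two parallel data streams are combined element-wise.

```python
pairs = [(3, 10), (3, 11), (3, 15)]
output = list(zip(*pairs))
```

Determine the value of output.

Step 1: zip(*pairs) transposes: unzips [(3, 10), (3, 11), (3, 15)] into separate sequences.
Step 2: First elements: (3, 3, 3), second elements: (10, 11, 15).
Therefore output = [(3, 3, 3), (10, 11, 15)].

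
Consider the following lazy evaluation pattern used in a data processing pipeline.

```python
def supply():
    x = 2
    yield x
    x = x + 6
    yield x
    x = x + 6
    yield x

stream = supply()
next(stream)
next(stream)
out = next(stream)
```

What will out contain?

Step 1: Trace through generator execution:
  Yield 1: x starts at 2, yield 2
  Yield 2: x = 2 + 6 = 8, yield 8
  Yield 3: x = 8 + 6 = 14, yield 14
Step 2: First next() gets 2, second next() gets the second value, third next() yields 14.
Therefore out = 14.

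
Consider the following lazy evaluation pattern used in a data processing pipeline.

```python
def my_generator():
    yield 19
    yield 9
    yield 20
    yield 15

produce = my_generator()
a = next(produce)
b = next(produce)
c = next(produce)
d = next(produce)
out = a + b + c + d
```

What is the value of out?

Step 1: Create generator and consume all values:
  a = next(produce) = 19
  b = next(produce) = 9
  c = next(produce) = 20
  d = next(produce) = 15
Step 2: out = 19 + 9 + 20 + 15 = 63.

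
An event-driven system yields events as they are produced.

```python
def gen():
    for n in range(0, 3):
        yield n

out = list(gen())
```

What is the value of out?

Step 1: The generator yields each value from range(0, 3).
Step 2: list() consumes all yields: [0, 1, 2].
Therefore out = [0, 1, 2].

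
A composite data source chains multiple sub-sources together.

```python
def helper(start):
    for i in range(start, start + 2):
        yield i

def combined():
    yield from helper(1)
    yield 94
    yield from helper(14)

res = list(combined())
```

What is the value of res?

Step 1: combined() delegates to helper(1):
  yield 1
  yield 2
Step 2: yield 94
Step 3: Delegates to helper(14):
  yield 14
  yield 15
Therefore res = [1, 2, 94, 14, 15].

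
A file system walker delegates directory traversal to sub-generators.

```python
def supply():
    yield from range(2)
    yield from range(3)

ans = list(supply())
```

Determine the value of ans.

Step 1: Trace yields in order:
  yield 0
  yield 1
  yield 0
  yield 1
  yield 2
Therefore ans = [0, 1, 0, 1, 2].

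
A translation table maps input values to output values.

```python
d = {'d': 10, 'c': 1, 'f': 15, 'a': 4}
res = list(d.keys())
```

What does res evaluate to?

Step 1: d.keys() returns the dictionary keys in insertion order.
Therefore res = ['d', 'c', 'f', 'a'].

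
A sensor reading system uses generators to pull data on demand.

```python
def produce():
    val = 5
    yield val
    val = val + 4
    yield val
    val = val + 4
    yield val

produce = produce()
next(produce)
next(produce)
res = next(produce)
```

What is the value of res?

Step 1: Trace through generator execution:
  Yield 1: val starts at 5, yield 5
  Yield 2: val = 5 + 4 = 9, yield 9
  Yield 3: val = 9 + 4 = 13, yield 13
Step 2: First next() gets 5, second next() gets the second value, third next() yields 13.
Therefore res = 13.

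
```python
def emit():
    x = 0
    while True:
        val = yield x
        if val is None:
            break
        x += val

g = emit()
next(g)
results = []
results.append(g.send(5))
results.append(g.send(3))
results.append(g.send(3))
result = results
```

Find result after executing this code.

Step 1: next(g) -> yield 0.
Step 2: send(5) -> x = 5, yield 5.
Step 3: send(3) -> x = 8, yield 8.
Step 4: send(3) -> x = 11, yield 11.
Therefore result = [5, 8, 11].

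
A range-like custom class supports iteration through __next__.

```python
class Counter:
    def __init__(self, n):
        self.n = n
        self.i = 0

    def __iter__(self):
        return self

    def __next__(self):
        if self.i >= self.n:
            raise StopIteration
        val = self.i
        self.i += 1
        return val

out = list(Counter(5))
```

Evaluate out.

Step 1: Counter(5) creates an iterator counting 0 to 4.
Step 2: list() consumes all values: [0, 1, 2, 3, 4].
Therefore out = [0, 1, 2, 3, 4].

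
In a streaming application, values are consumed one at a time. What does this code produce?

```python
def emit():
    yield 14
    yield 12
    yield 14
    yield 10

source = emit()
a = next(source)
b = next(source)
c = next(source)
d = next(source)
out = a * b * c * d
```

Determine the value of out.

Step 1: Create generator and consume all values:
  a = next(source) = 14
  b = next(source) = 12
  c = next(source) = 14
  d = next(source) = 10
Step 2: out = 14 * 12 * 14 * 10 = 23520.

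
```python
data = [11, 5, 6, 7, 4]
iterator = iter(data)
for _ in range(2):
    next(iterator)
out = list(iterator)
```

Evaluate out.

Step 1: Create iterator over [11, 5, 6, 7, 4].
Step 2: Advance 2 positions (consuming [11, 5]).
Step 3: list() collects remaining elements: [6, 7, 4].
Therefore out = [6, 7, 4].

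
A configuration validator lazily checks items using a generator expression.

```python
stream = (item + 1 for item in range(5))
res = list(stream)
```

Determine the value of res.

Step 1: For each item in range(5), compute item+1:
  item=0: 0+1 = 1
  item=1: 1+1 = 2
  item=2: 2+1 = 3
  item=3: 3+1 = 4
  item=4: 4+1 = 5
Therefore res = [1, 2, 3, 4, 5].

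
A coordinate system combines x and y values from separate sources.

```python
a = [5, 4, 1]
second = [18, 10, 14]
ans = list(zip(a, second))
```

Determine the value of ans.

Step 1: zip pairs elements at same index:
  Index 0: (5, 18)
  Index 1: (4, 10)
  Index 2: (1, 14)
Therefore ans = [(5, 18), (4, 10), (1, 14)].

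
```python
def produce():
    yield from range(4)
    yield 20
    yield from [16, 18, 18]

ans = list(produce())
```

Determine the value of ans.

Step 1: Trace yields in order:
  yield 0
  yield 1
  yield 2
  yield 3
  yield 20
  yield 16
  yield 18
  yield 18
Therefore ans = [0, 1, 2, 3, 20, 16, 18, 18].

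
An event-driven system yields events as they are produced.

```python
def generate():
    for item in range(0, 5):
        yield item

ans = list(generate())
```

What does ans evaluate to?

Step 1: The generator yields each value from range(0, 5).
Step 2: list() consumes all yields: [0, 1, 2, 3, 4].
Therefore ans = [0, 1, 2, 3, 4].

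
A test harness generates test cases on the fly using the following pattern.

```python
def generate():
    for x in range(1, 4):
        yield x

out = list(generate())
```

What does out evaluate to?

Step 1: The generator yields each value from range(1, 4).
Step 2: list() consumes all yields: [1, 2, 3].
Therefore out = [1, 2, 3].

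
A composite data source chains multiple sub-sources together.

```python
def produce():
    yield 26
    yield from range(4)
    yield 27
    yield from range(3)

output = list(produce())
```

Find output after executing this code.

Step 1: Trace yields in order:
  yield 26
  yield 0
  yield 1
  yield 2
  yield 3
  yield 27
  yield 0
  yield 1
  yield 2
Therefore output = [26, 0, 1, 2, 3, 27, 0, 1, 2].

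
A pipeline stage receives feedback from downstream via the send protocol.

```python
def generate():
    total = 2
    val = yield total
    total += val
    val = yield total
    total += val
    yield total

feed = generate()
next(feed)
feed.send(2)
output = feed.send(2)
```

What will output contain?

Step 1: next() -> yield total=2.
Step 2: send(2) -> val=2, total = 2+2 = 4, yield 4.
Step 3: send(2) -> val=2, total = 4+2 = 6, yield 6.
Therefore output = 6.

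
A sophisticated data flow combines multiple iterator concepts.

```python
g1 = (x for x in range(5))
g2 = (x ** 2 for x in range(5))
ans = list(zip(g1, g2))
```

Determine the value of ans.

Step 1: g1 produces [0, 1, 2, 3, 4].
Step 2: g2 produces [0, 1, 4, 9, 16].
Step 3: zip pairs them: [(0, 0), (1, 1), (2, 4), (3, 9), (4, 16)].
Therefore ans = [(0, 0), (1, 1), (2, 4), (3, 9), (4, 16)].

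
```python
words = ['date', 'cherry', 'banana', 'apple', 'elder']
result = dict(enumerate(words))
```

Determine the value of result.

Step 1: enumerate pairs indices with words:
  0 -> 'date'
  1 -> 'cherry'
  2 -> 'banana'
  3 -> 'apple'
  4 -> 'elder'
Therefore result = {0: 'date', 1: 'cherry', 2: 'banana', 3: 'apple', 4: 'elder'}.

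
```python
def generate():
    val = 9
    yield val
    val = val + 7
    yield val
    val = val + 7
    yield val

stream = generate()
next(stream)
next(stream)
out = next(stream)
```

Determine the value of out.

Step 1: Trace through generator execution:
  Yield 1: val starts at 9, yield 9
  Yield 2: val = 9 + 7 = 16, yield 16
  Yield 3: val = 16 + 7 = 23, yield 23
Step 2: First next() gets 9, second next() gets the second value, third next() yields 23.
Therefore out = 23.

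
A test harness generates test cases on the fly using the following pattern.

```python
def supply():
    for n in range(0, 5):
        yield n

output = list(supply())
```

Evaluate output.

Step 1: The generator yields each value from range(0, 5).
Step 2: list() consumes all yields: [0, 1, 2, 3, 4].
Therefore output = [0, 1, 2, 3, 4].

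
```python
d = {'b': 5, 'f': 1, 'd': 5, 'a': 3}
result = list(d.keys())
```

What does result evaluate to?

Step 1: d.keys() returns the dictionary keys in insertion order.
Therefore result = ['b', 'f', 'd', 'a'].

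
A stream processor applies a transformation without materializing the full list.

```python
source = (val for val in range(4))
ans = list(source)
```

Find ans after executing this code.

Step 1: Generator expression iterates range(4): [0, 1, 2, 3].
Step 2: list() collects all values.
Therefore ans = [0, 1, 2, 3].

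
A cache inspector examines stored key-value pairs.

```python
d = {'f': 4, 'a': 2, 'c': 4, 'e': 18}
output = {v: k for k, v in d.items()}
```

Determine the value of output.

Step 1: Invert dict (swap keys and values):
  'f': 4 -> 4: 'f'
  'a': 2 -> 2: 'a'
  'c': 4 -> 4: 'c'
  'e': 18 -> 18: 'e'
Therefore output = {4: 'c', 2: 'a', 18: 'e'}.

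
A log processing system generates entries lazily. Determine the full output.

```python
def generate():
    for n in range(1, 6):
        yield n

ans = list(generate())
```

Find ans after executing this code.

Step 1: The generator yields each value from range(1, 6).
Step 2: list() consumes all yields: [1, 2, 3, 4, 5].
Therefore ans = [1, 2, 3, 4, 5].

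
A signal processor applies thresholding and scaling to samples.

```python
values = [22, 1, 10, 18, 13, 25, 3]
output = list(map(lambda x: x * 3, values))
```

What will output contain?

Step 1: Apply lambda x: x * 3 to each element:
  22 -> 66
  1 -> 3
  10 -> 30
  18 -> 54
  13 -> 39
  25 -> 75
  3 -> 9
Therefore output = [66, 3, 30, 54, 39, 75, 9].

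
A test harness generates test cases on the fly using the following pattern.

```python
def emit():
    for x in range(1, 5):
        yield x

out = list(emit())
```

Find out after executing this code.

Step 1: The generator yields each value from range(1, 5).
Step 2: list() consumes all yields: [1, 2, 3, 4].
Therefore out = [1, 2, 3, 4].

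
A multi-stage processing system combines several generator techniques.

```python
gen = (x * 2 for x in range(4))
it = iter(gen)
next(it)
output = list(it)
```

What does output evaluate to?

Step 1: Generator produces [0, 2, 4, 6].
Step 2: next(it) consumes first element (0).
Step 3: list(it) collects remaining: [2, 4, 6].
Therefore output = [2, 4, 6].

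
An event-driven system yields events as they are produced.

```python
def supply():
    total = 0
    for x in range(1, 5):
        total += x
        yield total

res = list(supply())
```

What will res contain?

Step 1: Generator accumulates running sum:
  x=1: total = 1, yield 1
  x=2: total = 3, yield 3
  x=3: total = 6, yield 6
  x=4: total = 10, yield 10
Therefore res = [1, 3, 6, 10].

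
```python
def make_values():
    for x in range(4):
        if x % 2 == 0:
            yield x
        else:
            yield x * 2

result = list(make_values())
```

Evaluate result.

Step 1: For each x in range(4), yield x if even, else x*2:
  x=0 (even): yield 0
  x=1 (odd): yield 1*2 = 2
  x=2 (even): yield 2
  x=3 (odd): yield 3*2 = 6
Therefore result = [0, 2, 2, 6].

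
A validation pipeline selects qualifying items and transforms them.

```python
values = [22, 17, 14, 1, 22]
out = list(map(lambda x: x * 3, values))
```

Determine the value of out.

Step 1: Apply lambda x: x * 3 to each element:
  22 -> 66
  17 -> 51
  14 -> 42
  1 -> 3
  22 -> 66
Therefore out = [66, 51, 42, 3, 66].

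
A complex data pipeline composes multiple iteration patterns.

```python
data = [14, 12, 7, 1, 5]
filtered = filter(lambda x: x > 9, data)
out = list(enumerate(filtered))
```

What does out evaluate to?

Step 1: Filter [14, 12, 7, 1, 5] for > 9: [14, 12].
Step 2: enumerate re-indexes from 0: [(0, 14), (1, 12)].
Therefore out = [(0, 14), (1, 12)].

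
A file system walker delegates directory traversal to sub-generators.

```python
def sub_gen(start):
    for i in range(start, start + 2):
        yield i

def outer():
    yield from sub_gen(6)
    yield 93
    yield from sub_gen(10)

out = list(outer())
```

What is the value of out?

Step 1: outer() delegates to sub_gen(6):
  yield 6
  yield 7
Step 2: yield 93
Step 3: Delegates to sub_gen(10):
  yield 10
  yield 11
Therefore out = [6, 7, 93, 10, 11].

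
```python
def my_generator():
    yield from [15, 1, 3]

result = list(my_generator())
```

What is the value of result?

Step 1: yield from delegates to the iterable, yielding each element.
Step 2: Collected values: [15, 1, 3].
Therefore result = [15, 1, 3].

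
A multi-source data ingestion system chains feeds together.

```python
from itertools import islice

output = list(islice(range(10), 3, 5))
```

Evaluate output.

Step 1: islice(range(10), 3, 5) takes elements at indices [3, 5).
Step 2: Elements: [3, 4].
Therefore output = [3, 4].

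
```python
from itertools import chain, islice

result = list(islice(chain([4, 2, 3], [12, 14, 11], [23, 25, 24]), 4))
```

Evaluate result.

Step 1: chain([4, 2, 3], [12, 14, 11], [23, 25, 24]) = [4, 2, 3, 12, 14, 11, 23, 25, 24].
Step 2: islice takes first 4 elements: [4, 2, 3, 12].
Therefore result = [4, 2, 3, 12].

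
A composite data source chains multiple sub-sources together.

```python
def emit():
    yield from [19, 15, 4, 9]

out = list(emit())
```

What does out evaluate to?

Step 1: yield from delegates to the iterable, yielding each element.
Step 2: Collected values: [19, 15, 4, 9].
Therefore out = [19, 15, 4, 9].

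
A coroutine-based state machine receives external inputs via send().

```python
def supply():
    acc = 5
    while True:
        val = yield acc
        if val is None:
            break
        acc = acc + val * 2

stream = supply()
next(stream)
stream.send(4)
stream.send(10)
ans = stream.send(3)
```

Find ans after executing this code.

Step 1: next() -> yield acc=5.
Step 2: send(4) -> val=4, acc = 5 + 4*2 = 13, yield 13.
Step 3: send(10) -> val=10, acc = 13 + 10*2 = 33, yield 33.
Step 4: send(3) -> val=3, acc = 33 + 3*2 = 39, yield 39.
Therefore ans = 39.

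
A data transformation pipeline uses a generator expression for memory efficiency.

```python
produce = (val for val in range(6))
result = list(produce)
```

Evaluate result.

Step 1: Generator expression iterates range(6): [0, 1, 2, 3, 4, 5].
Step 2: list() collects all values.
Therefore result = [0, 1, 2, 3, 4, 5].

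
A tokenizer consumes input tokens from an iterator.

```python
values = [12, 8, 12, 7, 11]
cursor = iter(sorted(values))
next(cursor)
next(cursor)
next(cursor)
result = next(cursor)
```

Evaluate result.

Step 1: sorted([12, 8, 12, 7, 11]) = [7, 8, 11, 12, 12].
Step 2: Create iterator and skip 3 elements.
Step 3: next() returns 12.
Therefore result = 12.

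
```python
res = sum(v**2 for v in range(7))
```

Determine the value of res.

Step 1: Compute v**2 for each v in range(7):
  v=0: 0**2 = 0
  v=1: 1**2 = 1
  v=2: 2**2 = 4
  v=3: 3**2 = 9
  v=4: 4**2 = 16
  v=5: 5**2 = 25
  v=6: 6**2 = 36
Step 2: sum = 0 + 1 + 4 + 9 + 16 + 25 + 36 = 91.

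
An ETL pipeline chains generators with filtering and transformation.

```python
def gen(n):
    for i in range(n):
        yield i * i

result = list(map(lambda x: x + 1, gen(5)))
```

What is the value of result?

Step 1: gen(5) yields squares: [0, 1, 4, 9, 16].
Step 2: map adds 1 to each: [1, 2, 5, 10, 17].
Therefore result = [1, 2, 5, 10, 17].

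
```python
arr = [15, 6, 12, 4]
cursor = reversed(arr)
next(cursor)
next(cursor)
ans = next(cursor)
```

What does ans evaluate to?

Step 1: reversed([15, 6, 12, 4]) gives iterator: [4, 12, 6, 15].
Step 2: First next() = 4, second next() = 12.
Step 3: Third next() = 6.
Therefore ans = 6.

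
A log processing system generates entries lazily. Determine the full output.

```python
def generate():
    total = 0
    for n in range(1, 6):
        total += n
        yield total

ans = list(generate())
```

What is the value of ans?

Step 1: Generator accumulates running sum:
  n=1: total = 1, yield 1
  n=2: total = 3, yield 3
  n=3: total = 6, yield 6
  n=4: total = 10, yield 10
  n=5: total = 15, yield 15
Therefore ans = [1, 3, 6, 10, 15].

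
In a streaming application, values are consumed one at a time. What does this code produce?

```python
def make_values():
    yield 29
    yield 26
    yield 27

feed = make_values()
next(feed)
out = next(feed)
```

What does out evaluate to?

Step 1: make_values() creates a generator.
Step 2: next(feed) yields 29 (consumed and discarded).
Step 3: next(feed) yields 26, assigned to out.
Therefore out = 26.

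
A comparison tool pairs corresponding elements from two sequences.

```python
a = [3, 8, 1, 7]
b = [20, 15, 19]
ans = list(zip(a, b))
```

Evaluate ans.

Step 1: zip stops at shortest (len(a)=4, len(b)=3):
  Index 0: (3, 20)
  Index 1: (8, 15)
  Index 2: (1, 19)
Step 2: Last element of a (7) has no pair, dropped.
Therefore ans = [(3, 20), (8, 15), (1, 19)].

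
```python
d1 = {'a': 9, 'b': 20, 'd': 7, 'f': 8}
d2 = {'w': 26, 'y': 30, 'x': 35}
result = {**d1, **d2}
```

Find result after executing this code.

Step 1: Merge d1 and d2 (d2 values override on key conflicts).
Step 2: d1 has keys ['a', 'b', 'd', 'f'], d2 has keys ['w', 'y', 'x'].
Therefore result = {'a': 9, 'b': 20, 'd': 7, 'f': 8, 'w': 26, 'y': 30, 'x': 35}.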